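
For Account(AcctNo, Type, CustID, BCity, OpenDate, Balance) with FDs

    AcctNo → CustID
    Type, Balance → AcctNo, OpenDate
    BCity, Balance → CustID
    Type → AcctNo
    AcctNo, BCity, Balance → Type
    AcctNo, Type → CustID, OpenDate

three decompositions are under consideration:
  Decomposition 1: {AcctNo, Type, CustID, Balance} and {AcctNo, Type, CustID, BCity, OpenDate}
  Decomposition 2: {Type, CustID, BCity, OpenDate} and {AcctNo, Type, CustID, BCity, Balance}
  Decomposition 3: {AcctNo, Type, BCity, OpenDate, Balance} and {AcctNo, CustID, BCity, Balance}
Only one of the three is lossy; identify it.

Decomposition 1

Decomposition 1: common = {AcctNo, Type, CustID}, closure = {AcctNo, Type, CustID, OpenDate} → lossy.
Decomposition 2: common = {Type, CustID, BCity}, closure = {AcctNo, Type, CustID, BCity, OpenDate} → lossless.
Decomposition 3: common = {AcctNo, BCity, Balance}, closure = {AcctNo, Type, CustID, BCity, OpenDate, Balance} → lossless.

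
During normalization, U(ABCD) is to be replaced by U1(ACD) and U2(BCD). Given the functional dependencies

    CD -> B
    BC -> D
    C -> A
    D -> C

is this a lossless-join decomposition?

Yes

Common attributes: U1 ∩ U2 = {CD}.
Closure of {CD}: CD → B applies, adding B; C → A applies, adding A. So (CD)⁺ = {ABCD}.
This closure contains every attribute of U1, so U1 ∩ U2 → U1. The join is lossless.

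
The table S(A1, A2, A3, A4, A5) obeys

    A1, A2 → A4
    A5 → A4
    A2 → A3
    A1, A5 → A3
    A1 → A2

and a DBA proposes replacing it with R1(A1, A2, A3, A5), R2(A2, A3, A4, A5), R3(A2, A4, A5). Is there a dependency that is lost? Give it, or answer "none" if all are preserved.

Check A1, A2 → A4: no single fragment contains all of {A1, A2, A4}, and the restricted closure of {A1, A2} across the fragments never reaches {A4}.
A5 → A4 is preserved.
A2 → A3 is preserved.
A1, A5 → A3 is preserved.
A1 → A2 is preserved.

A1, A2 → A4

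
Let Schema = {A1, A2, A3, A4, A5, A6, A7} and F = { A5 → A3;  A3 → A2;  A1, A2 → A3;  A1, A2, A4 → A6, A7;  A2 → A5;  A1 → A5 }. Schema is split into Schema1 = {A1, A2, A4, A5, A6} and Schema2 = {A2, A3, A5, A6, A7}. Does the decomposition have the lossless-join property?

No

Common attributes: Schema1 ∩ Schema2 = {A2, A5, A6}.
Closure of {A2, A5, A6}: A5 → A3 applies, adding A3. So (A2, A5, A6)⁺ = {A2, A3, A5, A6}.
The closure contains neither all of Schema1 = {A1, A2, A4, A5, A6} nor all of Schema2 = {A2, A3, A5, A6, A7}, so the common attributes are not a superkey of either fragment. The join is lossy.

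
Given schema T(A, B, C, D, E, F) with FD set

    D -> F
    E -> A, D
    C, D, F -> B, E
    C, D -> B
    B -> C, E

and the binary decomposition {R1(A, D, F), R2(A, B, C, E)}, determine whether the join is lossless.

Common attributes: R1 ∩ R2 = {A}.
No dependency enlarges {A}, so (A)⁺ = {A}.
The closure contains neither all of R1 = {A, D, F} nor all of R2 = {A, B, C, E}, so the common attributes are not a superkey of either fragment. The join is lossy.

No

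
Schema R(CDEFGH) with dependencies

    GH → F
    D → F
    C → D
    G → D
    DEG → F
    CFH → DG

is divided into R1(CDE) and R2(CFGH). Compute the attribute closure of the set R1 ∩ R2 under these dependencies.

CDF

R1 ∩ R2 = {C}.
C → D applies, adding D
D → F applies, adding F
Closure: {CDF}.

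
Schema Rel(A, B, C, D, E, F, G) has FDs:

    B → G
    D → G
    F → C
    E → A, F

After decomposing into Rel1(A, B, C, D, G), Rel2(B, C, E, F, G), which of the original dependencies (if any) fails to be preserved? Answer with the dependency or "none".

Check E → A, F: no single fragment contains all of {A, E, F}, and the restricted closure of {E} across the fragments never reaches {A, F}.
B → G is preserved.
D → G is preserved.
F → C is preserved.

E → A, F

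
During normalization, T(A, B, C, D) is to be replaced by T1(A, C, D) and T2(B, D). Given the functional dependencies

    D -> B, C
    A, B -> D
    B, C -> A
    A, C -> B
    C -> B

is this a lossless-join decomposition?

Yes

Common attributes: T1 ∩ T2 = {D}.
Closure of {D}: D → B, C applies, adding B, C; B, C → A applies, adding A. So (D)⁺ = {A, B, C, D}.
This closure contains every attribute of T1, so T1 ∩ T2 → T1. The join is lossless.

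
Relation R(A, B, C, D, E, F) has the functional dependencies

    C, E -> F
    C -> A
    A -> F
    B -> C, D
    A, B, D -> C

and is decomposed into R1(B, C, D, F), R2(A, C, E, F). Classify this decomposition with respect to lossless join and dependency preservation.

Lossless test: (C, F)⁺ = {A, C, F}, which is a superkey of neither fragment — lossy.
Dependency preservation: A, B, D → C is not contained in any single fragment, but the restricted closure of its left-hand side across the fragments still reaches the right-hand side; the remaining FDs each lie inside some fragment. All dependencies are preserved.

lossy but dependency-preserving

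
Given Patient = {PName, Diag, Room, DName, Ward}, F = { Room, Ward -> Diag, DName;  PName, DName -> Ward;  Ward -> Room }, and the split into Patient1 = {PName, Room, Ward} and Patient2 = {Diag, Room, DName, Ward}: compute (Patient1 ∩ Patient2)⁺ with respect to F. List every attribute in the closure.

Diag, Room, DName, Ward

Patient1 ∩ Patient2 = {Room, Ward}.
Room, Ward → Diag, DName applies, adding Diag, DName
Closure: {Diag, Room, DName, Ward}.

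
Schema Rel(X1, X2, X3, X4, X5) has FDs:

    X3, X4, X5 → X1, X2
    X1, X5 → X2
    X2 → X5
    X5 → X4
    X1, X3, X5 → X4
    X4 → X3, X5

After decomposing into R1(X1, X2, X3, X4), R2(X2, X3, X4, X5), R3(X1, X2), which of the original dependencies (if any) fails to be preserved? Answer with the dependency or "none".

none

X3, X4, X5 → X1, X2: restricted closure across fragments reaches X1, X2.
X1, X5 → X2: restricted closure across fragments reaches X2.
X2 → X5 lies within R2.
X5 → X4 lies within R2.
X1, X3, X5 → X4: restricted closure across fragments reaches X4.
X4 → X3, X5 lies within R2.
Every dependency is enforceable on the fragments, so the decomposition is dependency-preserving.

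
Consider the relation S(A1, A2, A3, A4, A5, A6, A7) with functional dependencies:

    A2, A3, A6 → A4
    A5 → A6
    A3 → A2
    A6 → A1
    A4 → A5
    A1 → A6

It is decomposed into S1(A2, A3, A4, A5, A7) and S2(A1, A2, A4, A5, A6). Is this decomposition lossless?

Yes

Common attributes: S1 ∩ S2 = {A2, A4, A5}.
Closure of {A2, A4, A5}: A5 → A6 applies, adding A6; A6 → A1 applies, adding A1. So (A2, A4, A5)⁺ = {A1, A2, A4, A5, A6}.
This closure contains every attribute of S2, so S1 ∩ S2 → S2. The join is lossless.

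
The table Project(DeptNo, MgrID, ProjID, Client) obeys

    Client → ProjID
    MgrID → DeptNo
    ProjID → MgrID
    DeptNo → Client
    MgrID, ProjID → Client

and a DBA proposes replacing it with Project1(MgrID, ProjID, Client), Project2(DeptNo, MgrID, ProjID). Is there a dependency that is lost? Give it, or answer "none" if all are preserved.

none

Client → ProjID lies within Project1.
MgrID → DeptNo lies within Project2.
ProjID → MgrID lies within Project1.
DeptNo → Client: restricted closure across fragments reaches Client.
MgrID, ProjID → Client lies within Project1.
Every dependency is enforceable on the fragments, so the decomposition is dependency-preserving.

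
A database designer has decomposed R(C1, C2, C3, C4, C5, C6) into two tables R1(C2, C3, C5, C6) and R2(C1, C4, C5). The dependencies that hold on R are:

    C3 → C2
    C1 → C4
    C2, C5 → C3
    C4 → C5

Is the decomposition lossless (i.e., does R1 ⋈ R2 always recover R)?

Common attributes: R1 ∩ R2 = {C5}.
No dependency enlarges {C5}, so (C5)⁺ = {C5}.
The closure contains neither all of R1 = {C2, C3, C5, C6} nor all of R2 = {C1, C4, C5}, so the common attributes are not a superkey of either fragment. The join is lossy.

No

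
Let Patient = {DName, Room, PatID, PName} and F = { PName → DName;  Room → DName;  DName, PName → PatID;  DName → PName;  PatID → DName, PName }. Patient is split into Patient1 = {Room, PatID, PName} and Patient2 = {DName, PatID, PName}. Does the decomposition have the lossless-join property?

Common attributes: Patient1 ∩ Patient2 = {PatID, PName}.
Closure of {PatID, PName}: PName → DName applies, adding DName. So (PatID, PName)⁺ = {DName, PatID, PName}.
This closure contains every attribute of Patient2, so Patient1 ∩ Patient2 → Patient2. The join is lossless.

Yes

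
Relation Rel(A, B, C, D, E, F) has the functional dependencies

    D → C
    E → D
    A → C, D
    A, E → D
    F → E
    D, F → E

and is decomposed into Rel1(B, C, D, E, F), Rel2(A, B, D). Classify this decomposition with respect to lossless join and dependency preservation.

Lossless test: (B, D)⁺ = {B, C, D}, which is a superkey of neither fragment — lossy.
Dependency preservation: A → C, D; A, E → D are not contained in any single fragment, but the restricted closure of each left-hand side across the fragments still reaches the right-hand side; the remaining FDs each lie inside some fragment. All dependencies are preserved.

lossy but dependency-preserving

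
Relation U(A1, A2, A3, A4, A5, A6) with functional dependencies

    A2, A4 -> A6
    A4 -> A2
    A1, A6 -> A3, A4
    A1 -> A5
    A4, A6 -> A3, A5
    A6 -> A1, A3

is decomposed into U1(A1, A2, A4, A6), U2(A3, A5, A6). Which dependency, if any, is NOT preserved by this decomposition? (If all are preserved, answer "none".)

Check A1 → A5: no single fragment contains all of {A1, A5}, and the restricted closure of {A1} across the fragments never reaches {A5}.
A2, A4 → A6 is preserved.
A4 → A2 is preserved.
A1, A6 → A3, A4 is preserved.
A4, A6 → A3, A5 is preserved.
A6 → A1, A3 is preserved.

A1 -> A5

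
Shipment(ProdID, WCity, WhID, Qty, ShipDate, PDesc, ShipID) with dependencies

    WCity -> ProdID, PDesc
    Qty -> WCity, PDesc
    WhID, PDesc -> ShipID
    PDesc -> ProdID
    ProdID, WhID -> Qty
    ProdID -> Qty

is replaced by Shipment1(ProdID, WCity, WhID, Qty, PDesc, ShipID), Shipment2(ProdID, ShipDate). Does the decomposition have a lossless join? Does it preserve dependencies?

Lossless test: (ProdID)⁺ = {ProdID, WCity, Qty, PDesc}, which is a superkey of neither fragment — lossy.
Dependency preservation: every FD's attributes lie within a single fragment, so each can be enforced locally — preserved.

lossy but dependency-preserving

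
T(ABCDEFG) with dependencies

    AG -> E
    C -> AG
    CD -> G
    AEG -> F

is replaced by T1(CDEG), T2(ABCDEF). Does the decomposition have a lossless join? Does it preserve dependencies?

lossless but not dependency-preserving

Lossless test: (CDE)⁺ = {ACDEFG}, which contains all of one fragment — lossless.
Dependency preservation: the restricted closure of {AG} across the fragments never reaches {E}, so AG → E cannot be enforced without a join — not preserved.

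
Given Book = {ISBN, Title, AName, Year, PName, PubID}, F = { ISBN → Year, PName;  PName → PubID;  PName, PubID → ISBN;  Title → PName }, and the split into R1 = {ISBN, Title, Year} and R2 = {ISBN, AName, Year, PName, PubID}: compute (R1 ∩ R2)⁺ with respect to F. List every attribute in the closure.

ISBN, Year, PName, PubID

R1 ∩ R2 = {ISBN, Year}.
ISBN → Year, PName applies, adding PName
PName → PubID applies, adding PubID
Closure: {ISBN, Year, PName, PubID}.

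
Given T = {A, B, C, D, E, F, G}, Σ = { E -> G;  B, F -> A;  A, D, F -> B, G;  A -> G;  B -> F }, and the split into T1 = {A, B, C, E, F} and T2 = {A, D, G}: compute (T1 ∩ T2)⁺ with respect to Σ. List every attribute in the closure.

T1 ∩ T2 = {A}.
A → G applies, adding G
Closure: {A, G}.

A, G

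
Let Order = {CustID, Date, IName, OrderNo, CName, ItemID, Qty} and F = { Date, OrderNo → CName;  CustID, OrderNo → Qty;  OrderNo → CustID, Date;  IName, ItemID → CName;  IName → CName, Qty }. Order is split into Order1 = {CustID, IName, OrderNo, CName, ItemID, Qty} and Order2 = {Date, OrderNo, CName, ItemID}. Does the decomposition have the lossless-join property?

Yes

Common attributes: Order1 ∩ Order2 = {OrderNo, CName, ItemID}.
Closure of {OrderNo, CName, ItemID}: OrderNo → CustID, Date applies, adding CustID, Date; CustID, OrderNo → Qty applies, adding Qty. So (OrderNo, CName, ItemID)⁺ = {CustID, Date, OrderNo, CName, ItemID, Qty}.
This closure contains every attribute of Order2, so Order1 ∩ Order2 → Order2. The join is lossless.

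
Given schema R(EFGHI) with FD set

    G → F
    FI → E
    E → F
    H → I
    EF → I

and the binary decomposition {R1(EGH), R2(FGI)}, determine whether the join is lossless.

No

Common attributes: R1 ∩ R2 = {G}.
Closure of {G}: G → F applies, adding F. So (G)⁺ = {FG}.
The closure contains neither all of R1 = {EGH} nor all of R2 = {FGI}, so the common attributes are not a superkey of either fragment. The join is lossy.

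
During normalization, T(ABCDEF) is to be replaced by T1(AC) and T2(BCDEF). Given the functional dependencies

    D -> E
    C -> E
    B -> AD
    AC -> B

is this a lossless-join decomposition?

Common attributes: T1 ∩ T2 = {C}.
Closure of {C}: C → E applies, adding E. So (C)⁺ = {CE}.
The closure contains neither all of T1 = {AC} nor all of T2 = {BCDEF}, so the common attributes are not a superkey of either fragment. The join is lossy.

No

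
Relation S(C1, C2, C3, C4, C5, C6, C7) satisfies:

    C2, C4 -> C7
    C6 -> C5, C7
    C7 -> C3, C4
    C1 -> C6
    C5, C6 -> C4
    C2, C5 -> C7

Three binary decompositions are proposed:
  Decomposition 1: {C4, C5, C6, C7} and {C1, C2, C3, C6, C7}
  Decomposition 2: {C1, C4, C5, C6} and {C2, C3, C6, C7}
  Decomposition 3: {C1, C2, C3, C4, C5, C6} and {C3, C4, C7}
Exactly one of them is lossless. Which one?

Decomposition 1: common = {C6, C7}, closure = {C3, C4, C5, C6, C7} → lossless.
Decomposition 2: common = {C6}, closure = {C3, C4, C5, C6, C7} → lossy.
Decomposition 3: common = {C3, C4}, closure = {C3, C4} → lossy.

Decomposition 1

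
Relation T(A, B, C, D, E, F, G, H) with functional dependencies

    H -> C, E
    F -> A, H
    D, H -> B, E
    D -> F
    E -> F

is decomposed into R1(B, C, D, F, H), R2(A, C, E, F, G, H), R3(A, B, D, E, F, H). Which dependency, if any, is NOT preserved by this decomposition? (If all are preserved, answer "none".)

H → C, E lies within R2.
F → A, H lies within R2.
D, H → B, E lies within R3.
D → F lies within R1.
E → F lies within R2.
Every dependency is enforceable on the fragments, so the decomposition is dependency-preserving.

none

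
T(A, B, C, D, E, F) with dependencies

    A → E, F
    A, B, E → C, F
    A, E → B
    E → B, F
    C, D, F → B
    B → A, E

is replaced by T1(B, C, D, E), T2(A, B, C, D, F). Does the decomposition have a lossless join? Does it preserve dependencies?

lossless and dependency-preserving

Lossless test: (B, C, D)⁺ = {A, B, C, D, E, F}, which contains all of one fragment — lossless.
Dependency preservation: A → E, F; A, B, E → C, F; A, E → B; E → B, F; B → A, E are not contained in any single fragment, but the restricted closure of each left-hand side across the fragments still reaches the right-hand side; the remaining FDs each lie inside some fragment. All dependencies are preserved.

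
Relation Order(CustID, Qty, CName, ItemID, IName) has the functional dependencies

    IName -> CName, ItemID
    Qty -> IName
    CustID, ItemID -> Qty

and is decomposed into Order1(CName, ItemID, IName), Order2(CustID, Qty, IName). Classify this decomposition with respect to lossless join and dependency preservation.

Lossless test: (IName)⁺ = {CName, ItemID, IName}, which contains all of one fragment — lossless.
Dependency preservation: the restricted closure of {CustID, ItemID} across the fragments never reaches {Qty}, so CustID, ItemID → Qty cannot be enforced without a join — not preserved.

lossless but not dependency-preserving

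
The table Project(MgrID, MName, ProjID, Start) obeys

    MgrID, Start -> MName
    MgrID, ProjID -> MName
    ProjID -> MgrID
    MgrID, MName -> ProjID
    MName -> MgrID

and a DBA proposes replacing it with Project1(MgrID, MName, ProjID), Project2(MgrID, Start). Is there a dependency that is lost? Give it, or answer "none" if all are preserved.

MgrID, Start -> MName

Check MgrID, Start → MName: no single fragment contains all of {MgrID, MName, Start}, and the restricted closure of {MgrID, Start} across the fragments never reaches {MName}.
MgrID, ProjID → MName is preserved.
ProjID → MgrID is preserved.
MgrID, MName → ProjID is preserved.
MName → MgrID is preserved.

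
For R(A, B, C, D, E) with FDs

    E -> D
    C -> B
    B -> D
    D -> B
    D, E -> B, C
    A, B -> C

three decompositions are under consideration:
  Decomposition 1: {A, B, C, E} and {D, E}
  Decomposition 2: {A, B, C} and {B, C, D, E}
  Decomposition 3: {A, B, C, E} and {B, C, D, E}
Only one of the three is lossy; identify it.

Decomposition 2

Decomposition 1: common = {E}, closure = {B, C, D, E} → lossless.
Decomposition 2: common = {B, C}, closure = {B, C, D} → lossy.
Decomposition 3: common = {B, C, E}, closure = {B, C, D, E} → lossless.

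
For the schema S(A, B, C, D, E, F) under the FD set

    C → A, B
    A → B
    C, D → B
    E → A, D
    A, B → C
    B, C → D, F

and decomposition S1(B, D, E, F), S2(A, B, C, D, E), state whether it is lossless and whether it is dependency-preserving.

Lossless test: (B, D, E)⁺ = {A, B, C, D, E, F}, which contains all of one fragment — lossless.
Dependency preservation: the restricted closure of {B, C} across the fragments never reaches {D, F}, so B, C → D, F cannot be enforced without a join — not preserved.

lossless but not dependency-preserving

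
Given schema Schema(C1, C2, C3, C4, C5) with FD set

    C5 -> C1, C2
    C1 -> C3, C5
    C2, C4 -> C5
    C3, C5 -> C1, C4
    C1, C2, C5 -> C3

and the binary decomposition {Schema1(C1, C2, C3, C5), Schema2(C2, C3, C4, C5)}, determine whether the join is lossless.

Common attributes: Schema1 ∩ Schema2 = {C2, C3, C5}.
Closure of {C2, C3, C5}: C5 → C1, C2 applies, adding C1; C3, C5 → C1, C4 applies, adding C4. So (C2, C3, C5)⁺ = {C1, C2, C3, C4, C5}.
This closure contains every attribute of Schema1, so Schema1 ∩ Schema2 → Schema1. The join is lossless.

Yes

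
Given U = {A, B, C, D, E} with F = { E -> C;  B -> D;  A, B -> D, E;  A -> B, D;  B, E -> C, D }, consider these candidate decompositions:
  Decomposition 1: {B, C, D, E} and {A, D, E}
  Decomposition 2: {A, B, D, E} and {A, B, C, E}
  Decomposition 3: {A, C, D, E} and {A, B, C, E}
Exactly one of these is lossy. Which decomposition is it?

Decomposition 1

Decomposition 1: common = {D, E}, closure = {C, D, E} → lossy.
Decomposition 2: common = {A, B, E}, closure = {A, B, C, D, E} → lossless.
Decomposition 3: common = {A, C, E}, closure = {A, B, C, D, E} → lossless.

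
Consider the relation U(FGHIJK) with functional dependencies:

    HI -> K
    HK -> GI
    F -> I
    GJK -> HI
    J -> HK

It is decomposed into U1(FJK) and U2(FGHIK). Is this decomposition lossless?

No

Common attributes: U1 ∩ U2 = {FK}.
Closure of {FK}: F → I applies, adding I. So (FK)⁺ = {FIK}.
The closure contains neither all of U1 = {FJK} nor all of U2 = {FGHIK}, so the common attributes are not a superkey of either fragment. The join is lossy.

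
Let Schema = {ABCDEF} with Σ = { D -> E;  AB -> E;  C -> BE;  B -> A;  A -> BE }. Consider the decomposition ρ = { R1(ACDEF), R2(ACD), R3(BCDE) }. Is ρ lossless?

Chase test. Columns are ABCDEF; row i has aⱼ where attribute j ∈ Ri, else bᵢⱼ.
Initial tableau (one row per fragment):
  row 1: a1 b12 a3 a4 a5 a6
  row 2: a1 b22 a3 a4 b25 b26
  row 3: b31 a2 a3 a4 a5 b36
Rows 1 and 2 agree on D; apply D→E and equate their E entries.
Rows 1 and 2 agree on C; apply C→BE and equate their BE entries.
Rows 1 and 3 agree on C; apply C→BE and equate their BE entries.
Rows 1 and 3 agree on B; apply B→A and equate their A entries.
Row 1 is now all distinguished symbols — the join is lossless.

Yes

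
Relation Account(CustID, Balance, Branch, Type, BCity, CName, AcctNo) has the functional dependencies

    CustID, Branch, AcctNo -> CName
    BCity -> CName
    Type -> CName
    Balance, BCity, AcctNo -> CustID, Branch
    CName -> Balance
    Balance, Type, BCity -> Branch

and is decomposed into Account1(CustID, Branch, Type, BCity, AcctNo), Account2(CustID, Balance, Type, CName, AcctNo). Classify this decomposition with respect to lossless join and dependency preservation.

Lossless test: (CustID, Type, AcctNo)⁺ = {CustID, Balance, Type, CName, AcctNo}, which contains all of one fragment — lossless.
Dependency preservation: the restricted closure of {CustID, Branch, AcctNo} across the fragments never reaches {CName}, so CustID, Branch, AcctNo → CName cannot be enforced without a join — not preserved.

lossless but not dependency-preserving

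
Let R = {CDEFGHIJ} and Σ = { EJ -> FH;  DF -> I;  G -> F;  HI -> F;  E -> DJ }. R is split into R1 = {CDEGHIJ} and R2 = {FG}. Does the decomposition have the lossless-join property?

Common attributes: R1 ∩ R2 = {G}.
Closure of {G}: G → F applies, adding F. So (G)⁺ = {FG}.
This closure contains every attribute of R2, so R1 ∩ R2 → R2. The join is lossless.

Yes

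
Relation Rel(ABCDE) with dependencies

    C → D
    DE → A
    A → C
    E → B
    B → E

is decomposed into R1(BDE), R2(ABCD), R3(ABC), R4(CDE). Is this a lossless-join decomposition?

Chase test. Columns are ABCDE; row i has aⱼ where attribute j ∈ Ri, else bᵢⱼ.
Initial tableau (one row per fragment):
  row 1: b11 a2 b13 a4 a5
  row 2: a1 a2 a3 a4 b25
  row 3: a1 a2 a3 b34 b35
  row 4: b41 b42 a3 a4 a5
Rows 2 and 3 agree on C; apply C→D and equate their D entries.
Rows 1 and 4 agree on DE; apply DE→A and equate their A entries.
Rows 1 and 4 agree on A; apply A→C and equate their C entries.
Rows 1 and 4 agree on E; apply E→B and equate their B entries.
Rows 1 and 2 agree on B; apply B→E and equate their E entries.
Rows 1 and 3 agree on B; apply B→E and equate their E entries.
Rows 1 and 2 agree on DE; apply DE→A and equate their A entries.
Row 1 is now all distinguished symbols — the join is lossless.

Yes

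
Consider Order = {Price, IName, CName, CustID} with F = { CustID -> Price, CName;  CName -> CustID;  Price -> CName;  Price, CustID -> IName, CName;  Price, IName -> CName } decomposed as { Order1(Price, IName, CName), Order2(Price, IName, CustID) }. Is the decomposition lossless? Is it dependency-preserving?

Lossless test: (Price, IName)⁺ = {Price, IName, CName, CustID}, which contains all of one fragment — lossless.
Dependency preservation: CustID → Price, CName; CName → CustID; Price, CustID → IName, CName are not contained in any single fragment, but the restricted closure of each left-hand side across the fragments still reaches the right-hand side; the remaining FDs each lie inside some fragment. All dependencies are preserved.

lossless and dependency-preserving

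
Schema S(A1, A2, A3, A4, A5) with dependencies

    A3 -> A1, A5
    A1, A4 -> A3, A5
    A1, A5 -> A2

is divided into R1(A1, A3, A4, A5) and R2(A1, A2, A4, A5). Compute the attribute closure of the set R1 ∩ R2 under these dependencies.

R1 ∩ R2 = {A1, A4, A5}.
A1, A4 → A3, A5 applies, adding A3
A1, A5 → A2 applies, adding A2
Closure: {A1, A2, A3, A4, A5}.

A1, A2, A3, A4, A5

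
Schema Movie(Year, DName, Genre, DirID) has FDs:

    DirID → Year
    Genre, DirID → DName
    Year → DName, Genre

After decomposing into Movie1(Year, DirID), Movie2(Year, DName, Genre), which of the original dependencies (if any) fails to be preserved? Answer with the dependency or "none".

none

DirID → Year lies within Movie1.
Genre, DirID → DName: restricted closure across fragments reaches DName.
Year → DName, Genre lies within Movie2.
Every dependency is enforceable on the fragments, so the decomposition is dependency-preserving.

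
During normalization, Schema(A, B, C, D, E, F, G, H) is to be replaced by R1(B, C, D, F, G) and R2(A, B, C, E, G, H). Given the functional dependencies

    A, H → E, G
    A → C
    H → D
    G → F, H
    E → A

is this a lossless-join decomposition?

Yes

Common attributes: R1 ∩ R2 = {B, C, G}.
Closure of {B, C, G}: G → F, H applies, adding F, H; H → D applies, adding D. So (B, C, G)⁺ = {B, C, D, F, G, H}.
This closure contains every attribute of R1, so R1 ∩ R2 → R1. The join is lossless.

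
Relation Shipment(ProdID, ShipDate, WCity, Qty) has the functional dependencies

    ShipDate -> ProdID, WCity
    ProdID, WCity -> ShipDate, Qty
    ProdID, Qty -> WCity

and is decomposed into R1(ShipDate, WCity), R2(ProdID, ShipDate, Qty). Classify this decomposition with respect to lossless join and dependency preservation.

Lossless test: (ShipDate)⁺ = {ProdID, ShipDate, WCity, Qty}, which contains all of one fragment — lossless.
Dependency preservation: the restricted closure of {ProdID, WCity} across the fragments never reaches {ShipDate, Qty}, so ProdID, WCity → ShipDate, Qty cannot be enforced without a join — not preserved.

lossless but not dependency-preserving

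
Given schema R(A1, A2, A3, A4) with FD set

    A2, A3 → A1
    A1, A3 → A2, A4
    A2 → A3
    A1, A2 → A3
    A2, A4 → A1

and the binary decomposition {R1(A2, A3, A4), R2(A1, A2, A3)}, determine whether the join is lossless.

Yes

Common attributes: R1 ∩ R2 = {A2, A3}.
Closure of {A2, A3}: A2, A3 → A1 applies, adding A1; A1, A3 → A2, A4 applies, adding A4. So (A2, A3)⁺ = {A1, A2, A3, A4}.
This closure contains every attribute of R1, so R1 ∩ R2 → R1. The join is lossless.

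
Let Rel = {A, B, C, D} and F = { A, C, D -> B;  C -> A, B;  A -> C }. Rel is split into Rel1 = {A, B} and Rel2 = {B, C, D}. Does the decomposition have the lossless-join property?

Common attributes: Rel1 ∩ Rel2 = {B}.
No dependency enlarges {B}, so (B)⁺ = {B}.
The closure contains neither all of Rel1 = {A, B} nor all of Rel2 = {B, C, D}, so the common attributes are not a superkey of either fragment. The join is lossy.

No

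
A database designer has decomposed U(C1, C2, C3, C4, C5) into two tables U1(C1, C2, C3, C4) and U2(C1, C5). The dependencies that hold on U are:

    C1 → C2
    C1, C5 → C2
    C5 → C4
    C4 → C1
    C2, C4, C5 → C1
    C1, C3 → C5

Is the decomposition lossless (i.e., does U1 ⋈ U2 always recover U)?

Common attributes: U1 ∩ U2 = {C1}.
Closure of {C1}: C1 → C2 applies, adding C2. So (C1)⁺ = {C1, C2}.
The closure contains neither all of U1 = {C1, C2, C3, C4} nor all of U2 = {C1, C5}, so the common attributes are not a superkey of either fragment. The join is lossy.

No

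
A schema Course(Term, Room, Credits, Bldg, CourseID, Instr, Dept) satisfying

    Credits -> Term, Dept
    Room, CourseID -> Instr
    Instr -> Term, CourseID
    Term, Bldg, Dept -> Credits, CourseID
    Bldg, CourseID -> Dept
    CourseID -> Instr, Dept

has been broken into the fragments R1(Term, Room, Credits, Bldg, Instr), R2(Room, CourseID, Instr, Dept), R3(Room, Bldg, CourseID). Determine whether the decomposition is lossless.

Yes

Chase test. Columns are Term, Room, Credits, Bldg, CourseID, Instr, Dept; row i has aⱼ where attribute j ∈ Ri, else bᵢⱼ.
Initial tableau (one row per fragment):
  row 1: a1 a2 a3 a4 b15 a6 b17
  row 2: b21 a2 b23 b24 a5 a6 a7
  row 3: b31 a2 b33 a4 a5 b36 b37
Rows 2 and 3 agree on Room, CourseID; apply Room, CourseID→Instr and equate their Instr entries.
Rows 1 and 2 agree on Instr; apply Instr→Term, CourseID and equate their Term, CourseID entries.
Rows 1 and 3 agree on Instr; apply Instr→Term, CourseID and equate their Term, CourseID entries.
Rows 1 and 3 agree on Bldg, CourseID; apply Bldg, CourseID→Dept and equate their Dept entries.
Rows 1 and 2 agree on CourseID; apply CourseID→Instr, Dept and equate their Instr, Dept entries.
Rows 1 and 3 agree on Term, Bldg, Dept; apply Term, Bldg, Dept→Credits, CourseID and equate their Credits, CourseID entries.
Row 1 is now all distinguished symbols — the join is lossless.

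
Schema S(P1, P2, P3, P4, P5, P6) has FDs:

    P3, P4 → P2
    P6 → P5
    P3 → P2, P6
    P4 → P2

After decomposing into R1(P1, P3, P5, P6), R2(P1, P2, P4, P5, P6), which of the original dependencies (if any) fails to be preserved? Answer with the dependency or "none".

Check P3 → P2, P6: no single fragment contains all of {P2, P3, P6}, and the restricted closure of {P3} across the fragments never reaches {P2, P6}.
P3, P4 → P2 is preserved.
P6 → P5 is preserved.
P4 → P2 is preserved.

P3 → P2, P6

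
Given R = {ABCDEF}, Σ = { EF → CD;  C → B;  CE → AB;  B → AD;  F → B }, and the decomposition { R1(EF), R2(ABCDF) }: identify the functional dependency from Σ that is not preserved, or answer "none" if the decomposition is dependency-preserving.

Check EF → CD: no single fragment contains all of {CDEF}, and the restricted closure of {EF} across the fragments never reaches {CD}.
C → B is preserved.
CE → AB is preserved.
B → AD is preserved.
F → B is preserved.

EF → CD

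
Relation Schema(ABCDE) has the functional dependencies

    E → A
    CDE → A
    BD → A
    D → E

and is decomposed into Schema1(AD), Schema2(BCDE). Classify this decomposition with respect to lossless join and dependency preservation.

lossless but not dependency-preserving

Lossless test: (D)⁺ = {ADE}, which contains all of one fragment — lossless.
Dependency preservation: the restricted closure of {E} across the fragments never reaches {A}, so E → A cannot be enforced without a join — not preserved.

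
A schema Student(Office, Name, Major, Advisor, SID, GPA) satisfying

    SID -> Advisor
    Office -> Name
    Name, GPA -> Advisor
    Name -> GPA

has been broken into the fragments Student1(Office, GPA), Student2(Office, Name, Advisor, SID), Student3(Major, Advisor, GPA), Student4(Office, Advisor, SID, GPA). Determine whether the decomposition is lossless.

No

Chase test. Columns are Office, Name, Major, Advisor, SID, GPA; row i has aⱼ where attribute j ∈ Studenti, else bᵢⱼ.
Initial tableau (one row per fragment):
  row 1: a1 b12 b13 b14 b15 a6
  row 2: a1 a2 b23 a4 a5 b26
  row 3: b31 b32 a3 a4 b35 a6
  row 4: a1 b42 b43 a4 a5 a6
Rows 1 and 2 agree on Office; apply Office→Name and equate their Name entries.
Rows 1 and 4 agree on Office; apply Office→Name and equate their Name entries.
Rows 1 and 4 agree on Name, GPA; apply Name, GPA→Advisor and equate their Advisor entries.
Rows 1 and 2 agree on Name; apply Name→GPA and equate their GPA entries.
No row becomes fully distinguished — the join is lossy.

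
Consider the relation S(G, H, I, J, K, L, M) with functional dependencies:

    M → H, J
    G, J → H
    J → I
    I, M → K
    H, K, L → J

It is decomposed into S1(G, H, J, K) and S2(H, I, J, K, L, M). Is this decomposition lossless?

Common attributes: S1 ∩ S2 = {H, J, K}.
Closure of {H, J, K}: J → I applies, adding I. So (H, J, K)⁺ = {H, I, J, K}.
The closure contains neither all of S1 = {G, H, J, K} nor all of S2 = {H, I, J, K, L, M}, so the common attributes are not a superkey of either fragment. The join is lossy.

No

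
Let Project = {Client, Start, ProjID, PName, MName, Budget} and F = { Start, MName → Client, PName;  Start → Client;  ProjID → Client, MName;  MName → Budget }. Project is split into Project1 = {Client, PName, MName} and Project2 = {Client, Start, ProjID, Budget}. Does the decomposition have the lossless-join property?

No

Common attributes: Project1 ∩ Project2 = {Client}.
No dependency enlarges {Client}, so (Client)⁺ = {Client}.
The closure contains neither all of Project1 = {Client, PName, MName} nor all of Project2 = {Client, Start, ProjID, Budget}, so the common attributes are not a superkey of either fragment. The join is lossy.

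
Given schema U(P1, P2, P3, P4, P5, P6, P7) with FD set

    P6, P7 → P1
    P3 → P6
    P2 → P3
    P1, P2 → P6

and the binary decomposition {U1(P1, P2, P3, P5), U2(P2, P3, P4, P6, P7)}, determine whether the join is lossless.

No

Common attributes: U1 ∩ U2 = {P2, P3}.
Closure of {P2, P3}: P3 → P6 applies, adding P6. So (P2, P3)⁺ = {P2, P3, P6}.
The closure contains neither all of U1 = {P1, P2, P3, P5} nor all of U2 = {P2, P3, P4, P6, P7}, so the common attributes are not a superkey of either fragment. The join is lossy.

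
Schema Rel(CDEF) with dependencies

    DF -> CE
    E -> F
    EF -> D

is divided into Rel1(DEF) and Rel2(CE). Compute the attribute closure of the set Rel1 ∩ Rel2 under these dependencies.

Rel1 ∩ Rel2 = {E}.
E → F applies, adding F
EF → D applies, adding D
DF → CE applies, adding C
Closure: {CDEF}.

CDEF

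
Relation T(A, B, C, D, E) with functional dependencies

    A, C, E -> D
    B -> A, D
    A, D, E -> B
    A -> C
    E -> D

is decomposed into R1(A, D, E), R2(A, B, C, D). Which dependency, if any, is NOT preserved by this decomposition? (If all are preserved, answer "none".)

Check A, D, E → B: no single fragment contains all of {A, B, D, E}, and the restricted closure of {A, D, E} across the fragments never reaches {B}.
A, C, E → D is preserved.
B → A, D is preserved.
A → C is preserved.
E → D is preserved.

A, D, E -> B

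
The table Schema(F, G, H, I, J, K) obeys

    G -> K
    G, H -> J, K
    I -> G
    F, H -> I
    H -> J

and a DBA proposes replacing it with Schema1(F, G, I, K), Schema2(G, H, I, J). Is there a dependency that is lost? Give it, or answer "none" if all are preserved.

Check F, H → I: no single fragment contains all of {F, H, I}, and the restricted closure of {F, H} across the fragments never reaches {I}.
G → K is preserved.
G, H → J, K is preserved.
I → G is preserved.
H → J is preserved.

F, H -> I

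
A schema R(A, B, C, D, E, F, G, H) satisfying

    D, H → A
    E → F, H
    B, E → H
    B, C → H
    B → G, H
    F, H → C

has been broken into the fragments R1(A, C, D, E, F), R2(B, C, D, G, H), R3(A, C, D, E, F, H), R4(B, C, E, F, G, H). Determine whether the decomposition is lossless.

Chase test. Columns are A, B, C, D, E, F, G, H; row i has aⱼ where attribute j ∈ Ri, else bᵢⱼ.
Initial tableau (one row per fragment):
  row 1: a1 b12 a3 a4 a5 a6 b17 b18
  row 2: b21 a2 a3 a4 b25 b26 a7 a8
  row 3: a1 b32 a3 a4 a5 a6 b37 a8
  row 4: b41 a2 a3 b44 a5 a6 a7 a8
Rows 2 and 3 agree on D, H; apply D, H→A and equate their A entries.
Rows 1 and 3 agree on E; apply E→F, H and equate their F, H entries.
No row becomes fully distinguished — the join is lossy.

No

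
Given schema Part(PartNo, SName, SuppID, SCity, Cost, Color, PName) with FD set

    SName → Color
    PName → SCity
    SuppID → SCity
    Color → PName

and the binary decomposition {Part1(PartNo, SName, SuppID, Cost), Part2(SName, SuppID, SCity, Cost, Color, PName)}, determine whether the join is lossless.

Common attributes: Part1 ∩ Part2 = {SName, SuppID, Cost}.
Closure of {SName, SuppID, Cost}: SName → Color applies, adding Color; SuppID → SCity applies, adding SCity; Color → PName applies, adding PName. So (SName, SuppID, Cost)⁺ = {SName, SuppID, SCity, Cost, Color, PName}.
This closure contains every attribute of Part2, so Part1 ∩ Part2 → Part2. The join is lossless.

Yes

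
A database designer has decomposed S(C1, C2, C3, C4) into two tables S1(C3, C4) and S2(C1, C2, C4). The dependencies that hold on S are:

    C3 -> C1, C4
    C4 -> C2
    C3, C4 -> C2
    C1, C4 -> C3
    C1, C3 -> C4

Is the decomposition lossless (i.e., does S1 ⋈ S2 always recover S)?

Common attributes: S1 ∩ S2 = {C4}.
Closure of {C4}: C4 → C2 applies, adding C2. So (C4)⁺ = {C2, C4}.
The closure contains neither all of S1 = {C3, C4} nor all of S2 = {C1, C2, C4}, so the common attributes are not a superkey of either fragment. The join is lossy.

No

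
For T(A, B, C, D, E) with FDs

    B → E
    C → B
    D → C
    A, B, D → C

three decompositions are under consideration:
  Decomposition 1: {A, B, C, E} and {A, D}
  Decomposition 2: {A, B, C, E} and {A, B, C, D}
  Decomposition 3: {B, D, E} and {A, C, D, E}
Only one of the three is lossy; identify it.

Decomposition 1

Decomposition 1: common = {A}, closure = {A} → lossy.
Decomposition 2: common = {A, B, C}, closure = {A, B, C, E} → lossless.
Decomposition 3: common = {D, E}, closure = {B, C, D, E} → lossless.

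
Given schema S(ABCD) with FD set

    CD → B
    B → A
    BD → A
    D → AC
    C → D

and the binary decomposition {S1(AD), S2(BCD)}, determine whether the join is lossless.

Yes

Common attributes: S1 ∩ S2 = {D}.
Closure of {D}: D → AC applies, adding AC; CD → B applies, adding B. So (D)⁺ = {ABCD}.
This closure contains every attribute of S1, so S1 ∩ S2 → S1. The join is lossless.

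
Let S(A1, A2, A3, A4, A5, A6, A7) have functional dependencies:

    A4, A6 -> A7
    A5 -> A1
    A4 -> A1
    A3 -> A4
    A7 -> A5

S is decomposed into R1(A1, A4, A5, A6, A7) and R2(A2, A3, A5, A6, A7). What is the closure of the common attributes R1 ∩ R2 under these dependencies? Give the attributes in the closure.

A1, A5, A6, A7

R1 ∩ R2 = {A5, A6, A7}.
A5 → A1 applies, adding A1
Closure: {A1, A5, A6, A7}.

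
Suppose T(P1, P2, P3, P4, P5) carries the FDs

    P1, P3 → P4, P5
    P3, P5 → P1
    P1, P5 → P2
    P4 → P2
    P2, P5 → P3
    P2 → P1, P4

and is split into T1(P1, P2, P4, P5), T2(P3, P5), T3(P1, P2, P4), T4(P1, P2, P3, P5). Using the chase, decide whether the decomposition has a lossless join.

Chase test. Columns are P1, P2, P3, P4, P5; row i has aⱼ where attribute j ∈ Ti, else bᵢⱼ.
Initial tableau (one row per fragment):
  row 1: a1 a2 b13 a4 a5
  row 2: b21 b22 a3 b24 a5
  row 3: a1 a2 b33 a4 b35
  row 4: a1 a2 a3 b44 a5
Rows 2 and 4 agree on P3, P5; apply P3, P5→P1 and equate their P1 entries.
Rows 1 and 2 agree on P1, P5; apply P1, P5→P2 and equate their P2 entries.
Rows 1 and 2 agree on P2, P5; apply P2, P5→P3 and equate their P3 entries.
Rows 1 and 2 agree on P2; apply P2→P1, P4 and equate their P1, P4 entries.
Rows 1 and 4 agree on P2; apply P2→P1, P4 and equate their P1, P4 entries.
Row 1 is now all distinguished symbols — the join is lossless.

Yes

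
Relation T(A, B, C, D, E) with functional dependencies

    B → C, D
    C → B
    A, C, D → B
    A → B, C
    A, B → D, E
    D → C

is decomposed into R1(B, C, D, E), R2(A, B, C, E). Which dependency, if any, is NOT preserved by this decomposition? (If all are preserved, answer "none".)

none

B → C, D lies within R1.
C → B lies within R1.
A, C, D → B: restricted closure across fragments reaches B.
A → B, C lies within R2.
A, B → D, E: restricted closure across fragments reaches D, E.
D → C lies within R1.
Every dependency is enforceable on the fragments, so the decomposition is dependency-preserving.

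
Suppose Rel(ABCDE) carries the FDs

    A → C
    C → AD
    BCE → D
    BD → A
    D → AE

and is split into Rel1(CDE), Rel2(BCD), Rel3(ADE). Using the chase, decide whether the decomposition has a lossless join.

Yes

Chase test. Columns are ABCDE; row i has aⱼ where attribute j ∈ Reli, else bᵢⱼ.
Initial tableau (one row per fragment):
  row 1: b11 b12 a3 a4 a5
  row 2: b21 a2 a3 a4 b25
  row 3: a1 b32 b33 a4 a5
Rows 1 and 2 agree on C; apply C→AD and equate their AD entries.
Rows 1 and 2 agree on D; apply D→AE and equate their AE entries.
Rows 1 and 3 agree on D; apply D→AE and equate their AE entries.
Rows 1 and 3 agree on A; apply A→C and equate their C entries.
Row 2 is now all distinguished symbols — the join is lossless.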